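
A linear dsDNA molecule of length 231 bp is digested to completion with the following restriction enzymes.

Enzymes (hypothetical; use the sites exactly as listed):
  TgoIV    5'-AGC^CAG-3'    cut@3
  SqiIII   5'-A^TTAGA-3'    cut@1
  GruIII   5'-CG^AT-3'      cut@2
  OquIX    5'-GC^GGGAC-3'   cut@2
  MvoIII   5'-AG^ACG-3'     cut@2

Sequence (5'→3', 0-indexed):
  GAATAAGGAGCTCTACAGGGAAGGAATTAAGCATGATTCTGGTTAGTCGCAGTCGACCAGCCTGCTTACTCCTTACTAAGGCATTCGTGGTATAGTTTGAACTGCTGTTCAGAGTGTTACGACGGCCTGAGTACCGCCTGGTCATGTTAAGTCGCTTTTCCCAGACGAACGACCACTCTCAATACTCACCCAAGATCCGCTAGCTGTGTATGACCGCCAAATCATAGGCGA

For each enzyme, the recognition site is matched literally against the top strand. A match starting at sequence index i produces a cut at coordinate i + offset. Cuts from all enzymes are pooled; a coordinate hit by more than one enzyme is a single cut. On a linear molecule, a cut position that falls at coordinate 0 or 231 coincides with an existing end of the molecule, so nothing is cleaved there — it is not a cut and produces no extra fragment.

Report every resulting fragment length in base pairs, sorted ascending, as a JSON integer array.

Site scan:
  TgoIV (AGCCAG, off=3): no sites
  SqiIII (ATTAGA, off=1): no sites
  GruIII (CGAT, off=2): no sites
  OquIX (GCGGGAC, off=2): no sites
  MvoIII (AGACG, off=2): starts [162] → cuts [164]

Pooled cuts: [164]

Fragments:
  [0,164): 164 bp
  [164,231): 67 bp

[67,164]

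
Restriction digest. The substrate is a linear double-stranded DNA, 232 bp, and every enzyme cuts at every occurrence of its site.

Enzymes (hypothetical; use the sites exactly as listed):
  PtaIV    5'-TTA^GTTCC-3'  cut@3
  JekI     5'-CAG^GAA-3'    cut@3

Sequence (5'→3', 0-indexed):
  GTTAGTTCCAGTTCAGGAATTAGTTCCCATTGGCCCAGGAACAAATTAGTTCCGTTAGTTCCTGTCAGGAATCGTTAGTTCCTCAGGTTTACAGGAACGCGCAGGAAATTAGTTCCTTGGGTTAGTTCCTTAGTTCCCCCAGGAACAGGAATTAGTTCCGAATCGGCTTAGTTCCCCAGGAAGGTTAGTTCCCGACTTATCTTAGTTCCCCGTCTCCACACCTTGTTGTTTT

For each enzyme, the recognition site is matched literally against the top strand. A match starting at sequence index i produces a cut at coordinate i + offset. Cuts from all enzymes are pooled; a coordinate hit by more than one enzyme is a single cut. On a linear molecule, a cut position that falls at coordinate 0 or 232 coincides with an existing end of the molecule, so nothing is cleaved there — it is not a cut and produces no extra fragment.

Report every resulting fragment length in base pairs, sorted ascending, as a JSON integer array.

Scan for sites:
  PtaIV TTAGTTCC/3: at [1, 19, 45, 54, 74, 108, 121, 129, 151, 167, 184, 201] ⇒ [4, 22, 48, 57, 77, 111, 124, 132, 154, 170, 187, 204]
  JekI CAGGAA/3: at [13, 35, 65, 91, 101, 139, 145, 176] ⇒ [16, 38, 68, 94, 104, 142, 148, 179]

Pooled cuts: [4, 16, 22, 38, 48, 57, 68, 77, 94, 104, 111, 124, 132, 142, 148, 154, 170, 179, 187, 204]

Fragments:
  [0,4): 4 bp
  [4,16): 12 bp
  [16,22): 6 bp
  [22,38): 16 bp
  [38,48): 10 bp
  [48,57): 9 bp
  [57,68): 11 bp
  [68,77): 9 bp
  [77,94): 17 bp
  [94,104): 10 bp
  [104,111): 7 bp
  [111,124): 13 bp
  [124,132): 8 bp
  [132,142): 10 bp
  [142,148): 6 bp
  [148,154): 6 bp
  [154,170): 16 bp
  [170,179): 9 bp
  [179,187): 8 bp
  [187,204): 17 bp
  [204,232): 28 bp

[4,6,6,6,7,8,8,9,9,9,10,10,10,11,12,13,16,16,17,17,28]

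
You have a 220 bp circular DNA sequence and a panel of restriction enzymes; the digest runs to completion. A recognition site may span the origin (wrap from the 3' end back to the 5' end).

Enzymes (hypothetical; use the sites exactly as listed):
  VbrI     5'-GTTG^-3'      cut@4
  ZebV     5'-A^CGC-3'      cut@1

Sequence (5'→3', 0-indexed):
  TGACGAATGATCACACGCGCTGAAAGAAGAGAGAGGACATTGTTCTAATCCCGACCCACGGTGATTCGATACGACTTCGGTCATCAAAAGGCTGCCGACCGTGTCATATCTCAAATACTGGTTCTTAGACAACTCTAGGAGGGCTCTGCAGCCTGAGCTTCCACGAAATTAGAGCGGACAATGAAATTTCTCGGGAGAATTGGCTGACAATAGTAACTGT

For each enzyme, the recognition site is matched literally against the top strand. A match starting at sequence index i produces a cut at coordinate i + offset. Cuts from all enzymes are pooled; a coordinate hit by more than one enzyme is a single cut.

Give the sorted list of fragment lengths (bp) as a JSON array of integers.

Site scan:
  VbrI (GTTG, off=4): starts [218] → cuts [2]
  ZebV (ACGC, off=1): starts [14] → cuts [15]

All cut coordinates (distinct, sorted): [2, 15]

Fragments:
  2→15: 13 bp
  15→2 (wrap): 220-15+2 = 207 bp

[13,207]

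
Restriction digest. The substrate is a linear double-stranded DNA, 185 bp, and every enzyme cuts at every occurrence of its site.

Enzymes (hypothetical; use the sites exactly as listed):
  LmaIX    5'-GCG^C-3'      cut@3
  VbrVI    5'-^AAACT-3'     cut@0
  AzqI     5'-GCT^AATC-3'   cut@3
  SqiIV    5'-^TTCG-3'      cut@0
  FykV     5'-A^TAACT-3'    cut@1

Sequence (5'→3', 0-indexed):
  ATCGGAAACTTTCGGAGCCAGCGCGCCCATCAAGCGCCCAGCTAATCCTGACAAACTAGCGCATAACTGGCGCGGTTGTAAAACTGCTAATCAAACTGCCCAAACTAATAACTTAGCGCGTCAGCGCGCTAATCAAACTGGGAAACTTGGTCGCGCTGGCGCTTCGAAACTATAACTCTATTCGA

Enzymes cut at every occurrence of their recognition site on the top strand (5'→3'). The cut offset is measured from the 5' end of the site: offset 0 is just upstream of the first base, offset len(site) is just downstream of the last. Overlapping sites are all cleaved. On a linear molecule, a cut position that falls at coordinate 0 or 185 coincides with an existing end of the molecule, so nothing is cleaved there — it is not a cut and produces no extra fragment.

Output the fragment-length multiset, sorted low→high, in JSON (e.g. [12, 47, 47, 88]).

[1,2,2,2,2,4,4,4,5,5,5,6,6,7,7,8,8,8,8,8,9,9,9,9,10,11,13,13]

Per-enzyme occurrences:
  LmaIX GCGC/3: at [20, 22, 33, 58, 69, 115, 123, 125, 152, 158] ⇒ [23, 25, 36, 61, 72, 118, 126, 128, 155, 161]
  VbrVI AAACT/0: at [5, 52, 80, 92, 101, 134, 142, 166] ⇒ [5, 52, 80, 92, 101, 134, 142, 166]
  AzqI GCTAATC/3: at [40, 85, 127] ⇒ [43, 88, 130]
  SqiIV TTCG/0: at [10, 162, 180] ⇒ [10, 162, 180]
  FykV ATAACT/1: at [62, 107, 171] ⇒ [63, 108, 172]

All cut coordinates (distinct, sorted): [5, 10, 23, 25, 36, 43, 52, 61, 63, 72, 80, 88, 92, 101, 108, 118, 126, 128, 130, 134, 142, 155, 161, 162, 166, 172, 180]

Fragments:
  [0,5): 5 bp
  [5,10): 5 bp
  [10,23): 13 bp
  [23,25): 2 bp
  [25,36): 11 bp
  [36,43): 7 bp
  [43,52): 9 bp
  [52,61): 9 bp
  [61,63): 2 bp
  [63,72): 9 bp
  [72,80): 8 bp
  [80,88): 8 bp
  [88,92): 4 bp
  [92,101): 9 bp
  [101,108): 7 bp
  [108,118): 10 bp
  [118,126): 8 bp
  [126,128): 2 bp
  [128,130): 2 bp
  [130,134): 4 bp
  [134,142): 8 bp
  [142,155): 13 bp
  [155,161): 6 bp
  [161,162): 1 bp
  [162,166): 4 bp
  [166,172): 6 bp
  [172,180): 8 bp
  [180,185): 5 bp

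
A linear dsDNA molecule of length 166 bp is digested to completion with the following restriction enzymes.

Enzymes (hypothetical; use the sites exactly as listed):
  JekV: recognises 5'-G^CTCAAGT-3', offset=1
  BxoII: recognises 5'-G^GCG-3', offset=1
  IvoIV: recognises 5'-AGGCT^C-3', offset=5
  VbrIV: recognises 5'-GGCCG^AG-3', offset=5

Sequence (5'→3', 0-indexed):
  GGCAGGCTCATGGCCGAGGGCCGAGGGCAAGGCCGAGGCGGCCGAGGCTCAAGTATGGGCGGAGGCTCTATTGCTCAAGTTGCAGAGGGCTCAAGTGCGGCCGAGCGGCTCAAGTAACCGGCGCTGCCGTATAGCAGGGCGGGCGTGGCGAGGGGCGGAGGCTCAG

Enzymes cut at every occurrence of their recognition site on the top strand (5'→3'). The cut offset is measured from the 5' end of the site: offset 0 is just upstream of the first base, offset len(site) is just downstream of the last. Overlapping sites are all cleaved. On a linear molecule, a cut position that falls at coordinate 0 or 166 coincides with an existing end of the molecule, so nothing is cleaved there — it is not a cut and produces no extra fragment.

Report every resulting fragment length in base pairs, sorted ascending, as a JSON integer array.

[2,2,3,3,4,5,5,6,7,7,7,8,8,9,9,9,12,12,14,16,18]

Site scan:
  JekV (GCTCAAGT, off=1): starts [46, 72, 88, 107] → cuts [47, 73, 89, 108]
  BxoII (GGCG, off=1): starts [36, 57, 119, 137, 141, 146, 153] → cuts [37, 58, 120, 138, 142, 147, 154]
  IvoIV (AGGCTC, off=5): starts [3, 44, 62, 158] → cuts [8, 49, 67, 163]
  VbrIV (GGCCGAG, off=5): starts [11, 18, 30, 39, 98] → cuts [16, 23, 35, 44, 103]

All cut coordinates (distinct, sorted): [8, 16, 23, 35, 37, 44, 47, 49, 58, 67, 73, 89, 103, 108, 120, 138, 142, 147, 154, 163]

Fragment lengths:
  [0,8): 8 bp
  [8,16): 8 bp
  [16,23): 7 bp
  [23,35): 12 bp
  [35,37): 2 bp
  [37,44): 7 bp
  [44,47): 3 bp
  [47,49): 2 bp
  [49,58): 9 bp
  [58,67): 9 bp
  [67,73): 6 bp
  [73,89): 16 bp
  [89,103): 14 bp
  [103,108): 5 bp
  [108,120): 12 bp
  [120,138): 18 bp
  [138,142): 4 bp
  [142,147): 5 bp
  [147,154): 7 bp
  [154,163): 9 bp
  [163,166): 3 bp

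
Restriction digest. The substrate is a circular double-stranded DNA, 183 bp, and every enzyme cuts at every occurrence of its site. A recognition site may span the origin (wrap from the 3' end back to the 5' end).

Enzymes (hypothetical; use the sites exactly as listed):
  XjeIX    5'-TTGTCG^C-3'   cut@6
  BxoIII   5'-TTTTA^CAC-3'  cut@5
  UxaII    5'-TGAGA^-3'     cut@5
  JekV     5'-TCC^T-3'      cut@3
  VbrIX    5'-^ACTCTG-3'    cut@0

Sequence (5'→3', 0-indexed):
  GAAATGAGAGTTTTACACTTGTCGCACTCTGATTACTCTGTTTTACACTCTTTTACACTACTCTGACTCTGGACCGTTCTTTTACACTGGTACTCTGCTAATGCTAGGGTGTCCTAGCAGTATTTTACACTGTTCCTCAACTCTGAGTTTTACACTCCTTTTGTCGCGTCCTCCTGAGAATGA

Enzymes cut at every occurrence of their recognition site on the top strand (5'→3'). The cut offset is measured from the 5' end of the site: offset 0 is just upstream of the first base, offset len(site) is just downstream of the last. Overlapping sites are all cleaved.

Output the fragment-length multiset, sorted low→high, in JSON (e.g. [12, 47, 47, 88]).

[1,3,3,4,5,5,6,6,6,6,7,7,8,9,9,9,10,11,13,13,19,23]

Per-enzyme occurrences:
  XjeIX (TTGTCGC, off=6): starts [18, 160] → cuts [24, 166]
  BxoIII (TTTTACAC, off=5): starts [10, 40, 50, 79, 122, 147] → cuts [15, 45, 55, 84, 127, 152]
  UxaII (TGAGA, off=5): starts [4, 174, 180] → cuts [2, 9, 179]
  JekV (TCCT, off=3): starts [111, 133, 155, 168, 171] → cuts [114, 136, 158, 171, 174]
  VbrIX (ACTCTG, off=0): starts [25, 34, 59, 65, 91, 139] → cuts [25, 34, 59, 65, 91, 139]

All cut coordinates (distinct, sorted): [2, 9, 15, 24, 25, 34, 45, 55, 59, 65, 84, 91, 114, 127, 136, 139, 152, 158, 166, 171, 174, 179]

Fragment lengths:
  2→9: 7 bp
  9→15: 6 bp
  15→24: 9 bp
  24→25: 1 bp
  25→34: 9 bp
  34→45: 11 bp
  45→55: 10 bp
  55→59: 4 bp
  59→65: 6 bp
  65→84: 19 bp
  84→91: 7 bp
  91→114: 23 bp
  114→127: 13 bp
  127→136: 9 bp
  136→139: 3 bp
  139→152: 13 bp
  152→158: 6 bp
  158→166: 8 bp
  166→171: 5 bp
  171→174: 3 bp
  174→179: 5 bp
  179→2 (wrap): 183-179+2 = 6 bp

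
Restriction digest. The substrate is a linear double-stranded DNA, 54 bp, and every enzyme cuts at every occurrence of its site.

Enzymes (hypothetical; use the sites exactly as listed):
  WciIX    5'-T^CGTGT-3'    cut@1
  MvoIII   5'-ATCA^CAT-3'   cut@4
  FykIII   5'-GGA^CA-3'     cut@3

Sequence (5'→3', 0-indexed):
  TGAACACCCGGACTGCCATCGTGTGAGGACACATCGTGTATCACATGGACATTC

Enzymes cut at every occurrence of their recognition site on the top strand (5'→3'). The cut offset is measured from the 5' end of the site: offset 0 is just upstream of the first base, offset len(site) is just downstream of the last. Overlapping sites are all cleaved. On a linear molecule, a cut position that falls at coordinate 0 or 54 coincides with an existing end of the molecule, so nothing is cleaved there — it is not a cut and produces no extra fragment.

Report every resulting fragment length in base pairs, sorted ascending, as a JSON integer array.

[5,5,6,9,10,19]

Site scan:
  WciIX TCGTGT/1: at [18, 33] ⇒ [19, 34]
  MvoIII ATCACAT/4: at [39] ⇒ [43]
  FykIII GGACA/3: at [26, 46] ⇒ [29, 49]

All cut coordinates (distinct, sorted): [19, 29, 34, 43, 49]

Fragment lengths:
  [0,19): 19 bp
  [19,29): 10 bp
  [29,34): 5 bp
  [34,43): 9 bp
  [43,49): 6 bp
  [49,54): 5 bp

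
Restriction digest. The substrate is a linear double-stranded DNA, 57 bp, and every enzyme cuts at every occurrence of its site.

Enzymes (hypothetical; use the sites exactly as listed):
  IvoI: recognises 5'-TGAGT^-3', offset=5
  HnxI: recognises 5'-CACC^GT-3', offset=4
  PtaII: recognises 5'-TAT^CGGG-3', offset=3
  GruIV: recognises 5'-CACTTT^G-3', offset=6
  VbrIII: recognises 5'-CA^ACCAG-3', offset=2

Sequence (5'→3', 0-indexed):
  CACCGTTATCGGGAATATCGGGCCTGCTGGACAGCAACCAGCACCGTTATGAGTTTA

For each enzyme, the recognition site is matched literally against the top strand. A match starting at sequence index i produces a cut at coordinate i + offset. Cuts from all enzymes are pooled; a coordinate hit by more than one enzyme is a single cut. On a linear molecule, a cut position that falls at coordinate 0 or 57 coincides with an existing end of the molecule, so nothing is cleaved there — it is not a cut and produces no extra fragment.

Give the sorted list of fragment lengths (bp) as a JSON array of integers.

Site scan:
  IvoI (TGAGT, off=5): starts [49] → cuts [54]
  HnxI (CACCGT, off=4): starts [0, 41] → cuts [4, 45]
  PtaII (TATCGGG, off=3): starts [6, 15] → cuts [9, 18]
  GruIV (CACTTTG, off=6): no sites
  VbrIII (CAACCAG, off=2): starts [34] → cuts [36]

Pooled cuts: [4, 9, 18, 36, 45, 54]

Fragments:
  [0,4): 4 bp
  [4,9): 5 bp
  [9,18): 9 bp
  [18,36): 18 bp
  [36,45): 9 bp
  [45,54): 9 bp
  [54,57): 3 bp

[3,4,5,9,9,9,18]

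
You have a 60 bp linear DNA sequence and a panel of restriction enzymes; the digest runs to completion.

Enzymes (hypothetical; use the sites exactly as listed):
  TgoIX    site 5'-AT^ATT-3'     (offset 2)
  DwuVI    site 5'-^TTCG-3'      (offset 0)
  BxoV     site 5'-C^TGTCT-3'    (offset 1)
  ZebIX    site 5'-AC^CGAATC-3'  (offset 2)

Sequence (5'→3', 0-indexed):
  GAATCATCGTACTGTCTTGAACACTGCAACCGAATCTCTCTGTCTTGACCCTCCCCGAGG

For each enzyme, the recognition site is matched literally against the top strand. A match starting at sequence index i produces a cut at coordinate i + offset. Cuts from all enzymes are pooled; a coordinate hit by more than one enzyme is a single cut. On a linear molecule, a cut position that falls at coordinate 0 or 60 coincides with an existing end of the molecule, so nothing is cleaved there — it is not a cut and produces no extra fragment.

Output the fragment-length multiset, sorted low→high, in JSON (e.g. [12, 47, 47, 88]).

Per-enzyme occurrences:
  TgoIX (ATATT, off=2): no sites
  DwuVI (TTCG, off=0): no sites
  BxoV CTGTCT/1: at [11, 39] ⇒ [12, 40]
  ZebIX ACCGAATC/2: at [28] ⇒ [30]

All cut coordinates (distinct, sorted): [12, 30, 40]

Fragments:
  [0,12): 12 bp
  [12,30): 18 bp
  [30,40): 10 bp
  [40,60): 20 bp

[10,12,18,20]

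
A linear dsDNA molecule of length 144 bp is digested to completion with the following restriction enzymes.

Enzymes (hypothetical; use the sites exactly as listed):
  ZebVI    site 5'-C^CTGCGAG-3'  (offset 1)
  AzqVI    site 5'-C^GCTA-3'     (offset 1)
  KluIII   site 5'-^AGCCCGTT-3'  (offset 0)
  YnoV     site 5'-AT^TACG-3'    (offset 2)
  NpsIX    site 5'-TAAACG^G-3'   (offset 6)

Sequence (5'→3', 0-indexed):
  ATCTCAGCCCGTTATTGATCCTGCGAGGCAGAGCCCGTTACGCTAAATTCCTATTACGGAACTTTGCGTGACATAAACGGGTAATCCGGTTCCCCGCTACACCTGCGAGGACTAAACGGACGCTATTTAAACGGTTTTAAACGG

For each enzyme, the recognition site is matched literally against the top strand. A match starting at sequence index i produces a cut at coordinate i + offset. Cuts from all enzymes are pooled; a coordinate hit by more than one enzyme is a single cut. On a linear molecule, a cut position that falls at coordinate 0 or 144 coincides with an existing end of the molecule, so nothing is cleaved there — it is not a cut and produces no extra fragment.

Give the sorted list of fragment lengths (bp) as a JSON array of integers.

[1,3,5,7,10,10,11,12,13,15,16,16,25]

Scan for sites:
  ZebVI (CCTGCGAG, off=1): starts [19, 101] → cuts [20, 102]
  AzqVI (CGCTA, off=1): starts [40, 94, 120] → cuts [41, 95, 121]
  KluIII (AGCCCGTT, off=0): starts [5, 31] → cuts [5, 31]
  YnoV (ATTACG, off=2): starts [52] → cuts [54]
  NpsIX (TAAACGG, off=6): starts [73, 112, 127, 137] → cuts [79, 118, 133, 143]

All cut coordinates (distinct, sorted): [5, 20, 31, 41, 54, 79, 95, 102, 118, 121, 133, 143]

Fragment lengths:
  [0,5): 5 bp
  [5,20): 15 bp
  [20,31): 11 bp
  [31,41): 10 bp
  [41,54): 13 bp
  [54,79): 25 bp
  [79,95): 16 bp
  [95,102): 7 bp
  [102,118): 16 bp
  [118,121): 3 bp
  [121,133): 12 bp
  [133,143): 10 bp
  [143,144): 1 bp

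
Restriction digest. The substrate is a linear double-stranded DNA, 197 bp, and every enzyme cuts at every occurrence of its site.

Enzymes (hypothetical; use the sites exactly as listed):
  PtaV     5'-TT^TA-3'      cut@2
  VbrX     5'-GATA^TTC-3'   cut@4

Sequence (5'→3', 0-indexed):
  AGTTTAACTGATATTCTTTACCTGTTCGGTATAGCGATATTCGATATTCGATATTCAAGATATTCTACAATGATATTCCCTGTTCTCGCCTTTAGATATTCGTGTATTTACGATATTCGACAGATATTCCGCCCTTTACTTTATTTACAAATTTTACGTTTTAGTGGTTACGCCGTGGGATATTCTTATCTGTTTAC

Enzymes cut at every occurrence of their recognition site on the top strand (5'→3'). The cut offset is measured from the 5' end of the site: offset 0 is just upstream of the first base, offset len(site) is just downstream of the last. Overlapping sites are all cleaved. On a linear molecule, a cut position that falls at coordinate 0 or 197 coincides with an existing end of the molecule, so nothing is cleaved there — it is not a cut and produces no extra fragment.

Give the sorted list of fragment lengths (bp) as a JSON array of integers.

[3,4,4,5,5,6,7,7,7,7,9,9,9,10,10,11,12,13,17,21,21]

Scan for sites:
  PtaV (TTTA, off=2): starts [2, 16, 90, 106, 134, 139, 143, 152, 159, 192] → cuts [4, 18, 92, 108, 136, 141, 145, 154, 161, 194]
  VbrX (GATATTC, off=4): starts [9, 35, 42, 49, 58, 71, 94, 111, 122, 178] → cuts [13, 39, 46, 53, 62, 75, 98, 115, 126, 182]

All cut coordinates (distinct, sorted): [4, 13, 18, 39, 46, 53, 62, 75, 92, 98, 108, 115, 126, 136, 141, 145, 154, 161, 182, 194]

Fragment lengths:
  [0,4): 4 bp
  [4,13): 9 bp
  [13,18): 5 bp
  [18,39): 21 bp
  [39,46): 7 bp
  [46,53): 7 bp
  [53,62): 9 bp
  [62,75): 13 bp
  [75,92): 17 bp
  [92,98): 6 bp
  [98,108): 10 bp
  [108,115): 7 bp
  [115,126): 11 bp
  [126,136): 10 bp
  [136,141): 5 bp
  [141,145): 4 bp
  [145,154): 9 bp
  [154,161): 7 bp
  [161,182): 21 bp
  [182,194): 12 bp
  [194,197): 3 bp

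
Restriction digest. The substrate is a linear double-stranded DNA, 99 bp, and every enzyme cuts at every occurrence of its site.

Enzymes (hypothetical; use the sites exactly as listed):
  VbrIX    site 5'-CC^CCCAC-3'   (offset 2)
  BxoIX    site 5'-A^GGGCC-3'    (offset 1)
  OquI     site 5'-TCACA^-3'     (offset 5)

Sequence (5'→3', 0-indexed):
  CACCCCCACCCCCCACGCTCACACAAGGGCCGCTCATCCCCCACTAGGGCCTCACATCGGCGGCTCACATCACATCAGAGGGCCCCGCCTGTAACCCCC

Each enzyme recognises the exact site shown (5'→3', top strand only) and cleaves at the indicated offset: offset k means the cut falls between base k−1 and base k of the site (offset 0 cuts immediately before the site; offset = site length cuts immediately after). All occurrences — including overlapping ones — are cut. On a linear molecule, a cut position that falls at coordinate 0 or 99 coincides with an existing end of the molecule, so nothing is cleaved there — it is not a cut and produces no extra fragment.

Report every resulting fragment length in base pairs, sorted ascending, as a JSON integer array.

[3,4,5,5,7,7,10,12,13,13,20]

Site scan:
  VbrIX (CCCCCAC, off=2): starts [2, 9, 37] → cuts [4, 11, 39]
  BxoIX (AGGGCC, off=1): starts [25, 45, 78] → cuts [26, 46, 79]
  OquI (TCACA, off=5): starts [18, 51, 64, 69] → cuts [23, 56, 69, 74]

All cut coordinates (distinct, sorted): [4, 11, 23, 26, 39, 46, 56, 69, 74, 79]

Fragments:
  [0,4): 4 bp
  [4,11): 7 bp
  [11,23): 12 bp
  [23,26): 3 bp
  [26,39): 13 bp
  [39,46): 7 bp
  [46,56): 10 bp
  [56,69): 13 bp
  [69,74): 5 bp
  [74,79): 5 bp
  [79,99): 20 bp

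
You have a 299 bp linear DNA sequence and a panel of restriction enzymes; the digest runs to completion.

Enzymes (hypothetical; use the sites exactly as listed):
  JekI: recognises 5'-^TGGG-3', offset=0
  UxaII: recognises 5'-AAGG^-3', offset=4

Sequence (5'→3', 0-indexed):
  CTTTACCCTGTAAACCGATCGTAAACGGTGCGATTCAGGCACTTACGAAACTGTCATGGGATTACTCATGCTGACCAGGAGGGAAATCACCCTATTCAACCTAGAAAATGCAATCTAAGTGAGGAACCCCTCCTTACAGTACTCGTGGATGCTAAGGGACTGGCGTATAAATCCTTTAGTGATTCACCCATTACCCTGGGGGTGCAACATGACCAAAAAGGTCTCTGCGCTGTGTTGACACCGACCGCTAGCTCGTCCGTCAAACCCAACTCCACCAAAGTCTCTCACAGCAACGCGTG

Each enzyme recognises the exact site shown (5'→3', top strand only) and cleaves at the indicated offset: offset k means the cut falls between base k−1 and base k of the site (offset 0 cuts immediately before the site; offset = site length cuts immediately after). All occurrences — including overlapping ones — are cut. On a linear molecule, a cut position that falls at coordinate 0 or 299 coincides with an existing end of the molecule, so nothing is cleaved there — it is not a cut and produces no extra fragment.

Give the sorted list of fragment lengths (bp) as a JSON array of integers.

Per-enzyme occurrences:
  JekI (TGGG, off=0): starts [56, 196] → cuts [56, 196]
  UxaII (AAGG, off=4): starts [153, 217] → cuts [157, 221]

All cut coordinates (distinct, sorted): [56, 157, 196, 221]

Fragment lengths:
  [0,56): 56 bp
  [56,157): 101 bp
  [157,196): 39 bp
  [196,221): 25 bp
  [221,299): 78 bp

[25,39,56,78,101]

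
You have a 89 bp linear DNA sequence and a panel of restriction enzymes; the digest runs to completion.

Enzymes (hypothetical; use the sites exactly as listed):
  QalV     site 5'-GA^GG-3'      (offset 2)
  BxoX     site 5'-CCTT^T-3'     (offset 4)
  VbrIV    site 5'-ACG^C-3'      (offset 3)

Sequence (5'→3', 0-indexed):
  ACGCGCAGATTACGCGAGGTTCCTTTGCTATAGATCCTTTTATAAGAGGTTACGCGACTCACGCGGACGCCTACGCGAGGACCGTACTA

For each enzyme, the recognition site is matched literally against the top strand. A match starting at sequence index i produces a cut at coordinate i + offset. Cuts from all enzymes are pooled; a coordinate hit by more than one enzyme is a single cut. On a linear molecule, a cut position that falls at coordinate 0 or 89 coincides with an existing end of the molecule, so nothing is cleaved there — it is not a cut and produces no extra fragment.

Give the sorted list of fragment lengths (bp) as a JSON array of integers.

[3,3,3,6,6,7,8,8,9,11,11,14]

Site scan:
  QalV (GAGG, off=2): starts [15, 45, 76] → cuts [17, 47, 78]
  BxoX (CCTTT, off=4): starts [21, 35] → cuts [25, 39]
  VbrIV (ACGC, off=3): starts [0, 11, 51, 60, 66, 72] → cuts [3, 14, 54, 63, 69, 75]

Pooled cuts: [3, 14, 17, 25, 39, 47, 54, 63, 69, 75, 78]

Fragments:
  [0,3): 3 bp
  [3,14): 11 bp
  [14,17): 3 bp
  [17,25): 8 bp
  [25,39): 14 bp
  [39,47): 8 bp
  [47,54): 7 bp
  [54,63): 9 bp
  [63,69): 6 bp
  [69,75): 6 bp
  [75,78): 3 bp
  [78,89): 11 bp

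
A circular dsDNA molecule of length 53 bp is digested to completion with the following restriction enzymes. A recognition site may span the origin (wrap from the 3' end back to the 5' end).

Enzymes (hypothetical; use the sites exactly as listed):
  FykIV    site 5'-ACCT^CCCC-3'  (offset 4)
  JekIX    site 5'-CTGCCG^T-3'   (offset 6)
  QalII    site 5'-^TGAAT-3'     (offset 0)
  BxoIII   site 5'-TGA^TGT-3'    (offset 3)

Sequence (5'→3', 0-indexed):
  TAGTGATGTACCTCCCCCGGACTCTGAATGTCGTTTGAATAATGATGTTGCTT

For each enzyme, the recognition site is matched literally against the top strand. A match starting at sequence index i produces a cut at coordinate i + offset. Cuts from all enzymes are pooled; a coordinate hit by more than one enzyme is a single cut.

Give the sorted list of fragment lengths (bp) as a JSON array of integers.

Per-enzyme occurrences:
  FykIV ACCTCCCC/4: at [9] ⇒ [13]
  JekIX (CTGCCGT, off=6): no sites
  QalII TGAAT/0: at [24, 35] ⇒ [24, 35]
  BxoIII TGATGT/3: at [3, 42] ⇒ [6, 45]

All cut coordinates (distinct, sorted): [6, 13, 24, 35, 45]

Fragments:
  6→13: 7 bp
  13→24: 11 bp
  24→35: 11 bp
  35→45: 10 bp
  45→6 (wrap): 53-45+6 = 14 bp

[7,10,11,11,14]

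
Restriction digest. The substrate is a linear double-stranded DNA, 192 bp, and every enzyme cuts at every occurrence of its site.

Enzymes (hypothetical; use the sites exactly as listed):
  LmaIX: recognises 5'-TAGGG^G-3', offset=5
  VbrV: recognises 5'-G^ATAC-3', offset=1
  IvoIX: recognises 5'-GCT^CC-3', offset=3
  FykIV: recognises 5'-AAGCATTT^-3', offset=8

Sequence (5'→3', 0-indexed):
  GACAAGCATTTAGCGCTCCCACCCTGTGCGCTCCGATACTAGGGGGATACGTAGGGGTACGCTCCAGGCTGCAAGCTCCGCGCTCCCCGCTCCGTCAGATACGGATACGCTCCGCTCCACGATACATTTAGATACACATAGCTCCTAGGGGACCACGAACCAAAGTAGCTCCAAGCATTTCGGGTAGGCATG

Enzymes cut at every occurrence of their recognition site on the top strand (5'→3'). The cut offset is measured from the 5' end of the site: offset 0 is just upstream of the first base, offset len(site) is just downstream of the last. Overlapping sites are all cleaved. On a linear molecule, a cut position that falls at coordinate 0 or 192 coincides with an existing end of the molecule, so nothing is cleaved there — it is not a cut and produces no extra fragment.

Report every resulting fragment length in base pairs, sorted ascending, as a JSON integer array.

Per-enzyme occurrences:
  LmaIX TAGGGG/5: at [39, 51, 145] ⇒ [44, 56, 150]
  VbrV GATAC/1: at [34, 45, 97, 103, 120, 130] ⇒ [35, 46, 98, 104, 121, 131]
  IvoIX GCTCC/3: at [14, 29, 60, 74, 81, 88, 108, 113, 140, 167] ⇒ [17, 32, 63, 77, 84, 91, 111, 116, 143, 170]
  FykIV AAGCATTT/8: at [3, 172] ⇒ [11, 180]

All cut coordinates (distinct, sorted): [11, 17, 32, 35, 44, 46, 56, 63, 77, 84, 91, 98, 104, 111, 116, 121, 131, 143, 150, 170, 180]

Fragment lengths:
  [0,11): 11 bp
  [11,17): 6 bp
  [17,32): 15 bp
  [32,35): 3 bp
  [35,44): 9 bp
  [44,46): 2 bp
  [46,56): 10 bp
  [56,63): 7 bp
  [63,77): 14 bp
  [77,84): 7 bp
  [84,91): 7 bp
  [91,98): 7 bp
  [98,104): 6 bp
  [104,111): 7 bp
  [111,116): 5 bp
  [116,121): 5 bp
  [121,131): 10 bp
  [131,143): 12 bp
  [143,150): 7 bp
  [150,170): 20 bp
  [170,180): 10 bp
  [180,192): 12 bp

[2,3,5,5,6,6,7,7,7,7,7,7,9,10,10,10,11,12,12,14,15,20]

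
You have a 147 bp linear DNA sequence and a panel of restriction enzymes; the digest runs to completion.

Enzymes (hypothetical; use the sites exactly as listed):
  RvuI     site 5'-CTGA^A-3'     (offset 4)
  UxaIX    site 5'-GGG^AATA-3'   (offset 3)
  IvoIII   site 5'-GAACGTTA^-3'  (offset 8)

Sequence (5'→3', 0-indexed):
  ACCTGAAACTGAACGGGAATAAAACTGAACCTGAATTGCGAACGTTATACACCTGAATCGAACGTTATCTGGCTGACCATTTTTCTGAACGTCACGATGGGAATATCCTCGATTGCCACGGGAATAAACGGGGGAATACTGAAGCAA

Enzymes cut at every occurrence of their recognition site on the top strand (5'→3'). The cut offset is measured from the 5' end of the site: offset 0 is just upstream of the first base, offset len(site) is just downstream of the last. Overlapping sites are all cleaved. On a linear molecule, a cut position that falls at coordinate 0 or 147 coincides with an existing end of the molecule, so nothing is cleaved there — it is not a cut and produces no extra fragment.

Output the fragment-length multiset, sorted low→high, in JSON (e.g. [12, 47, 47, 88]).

[5,5,6,6,6,8,9,11,11,12,13,13,21,21]

Per-enzyme occurrences:
  RvuI (CTGAA, off=4): starts [2, 8, 24, 30, 52, 84, 138] → cuts [6, 12, 28, 34, 56, 88, 142]
  UxaIX (GGGAATA, off=3): starts [14, 98, 119, 131] → cuts [17, 101, 122, 134]
  IvoIII (GAACGTTA, off=8): starts [39, 59] → cuts [47, 67]

Pooled cuts: [6, 12, 17, 28, 34, 47, 56, 67, 88, 101, 122, 134, 142]

Fragment lengths:
  [0,6): 6 bp
  [6,12): 6 bp
  [12,17): 5 bp
  [17,28): 11 bp
  [28,34): 6 bp
  [34,47): 13 bp
  [47,56): 9 bp
  [56,67): 11 bp
  [67,88): 21 bp
  [88,101): 13 bp
  [101,122): 21 bp
  [122,134): 12 bp
  [134,142): 8 bp
  [142,147): 5 bp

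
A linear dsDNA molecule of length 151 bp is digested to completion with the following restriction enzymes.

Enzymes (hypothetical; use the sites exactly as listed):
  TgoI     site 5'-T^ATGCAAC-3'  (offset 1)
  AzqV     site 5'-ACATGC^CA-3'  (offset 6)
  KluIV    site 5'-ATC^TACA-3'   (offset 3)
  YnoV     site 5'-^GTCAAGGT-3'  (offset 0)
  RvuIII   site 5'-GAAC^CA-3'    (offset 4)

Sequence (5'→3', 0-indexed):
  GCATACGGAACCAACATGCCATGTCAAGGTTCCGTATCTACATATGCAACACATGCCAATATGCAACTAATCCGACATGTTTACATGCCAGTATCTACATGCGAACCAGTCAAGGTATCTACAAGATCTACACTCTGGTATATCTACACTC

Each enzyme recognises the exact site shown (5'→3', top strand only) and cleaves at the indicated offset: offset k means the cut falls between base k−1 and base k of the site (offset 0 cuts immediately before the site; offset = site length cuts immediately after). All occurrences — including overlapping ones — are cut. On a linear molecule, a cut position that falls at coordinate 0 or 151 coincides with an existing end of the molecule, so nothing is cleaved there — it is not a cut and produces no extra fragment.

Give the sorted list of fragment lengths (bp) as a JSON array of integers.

[2,3,4,5,7,7,8,9,11,11,11,13,16,16,28]

Site scan:
  TgoI TATGCAAC/1: at [42, 59] ⇒ [43, 60]
  AzqV ACATGCCA/6: at [13, 50, 82] ⇒ [19, 56, 88]
  KluIV ATCTACA/3: at [35, 92, 116, 125, 141] ⇒ [38, 95, 119, 128, 144]
  YnoV GTCAAGGT/0: at [22, 108] ⇒ [22, 108]
  RvuIII GAACCA/4: at [7, 102] ⇒ [11, 106]

Pooled cuts: [11, 19, 22, 38, 43, 56, 60, 88, 95, 106, 108, 119, 128, 144]

Fragment lengths:
  [0,11): 11 bp
  [11,19): 8 bp
  [19,22): 3 bp
  [22,38): 16 bp
  [38,43): 5 bp
  [43,56): 13 bp
  [56,60): 4 bp
  [60,88): 28 bp
  [88,95): 7 bp
  [95,106): 11 bp
  [106,108): 2 bp
  [108,119): 11 bp
  [119,128): 9 bp
  [128,144): 16 bp
  [144,151): 7 bp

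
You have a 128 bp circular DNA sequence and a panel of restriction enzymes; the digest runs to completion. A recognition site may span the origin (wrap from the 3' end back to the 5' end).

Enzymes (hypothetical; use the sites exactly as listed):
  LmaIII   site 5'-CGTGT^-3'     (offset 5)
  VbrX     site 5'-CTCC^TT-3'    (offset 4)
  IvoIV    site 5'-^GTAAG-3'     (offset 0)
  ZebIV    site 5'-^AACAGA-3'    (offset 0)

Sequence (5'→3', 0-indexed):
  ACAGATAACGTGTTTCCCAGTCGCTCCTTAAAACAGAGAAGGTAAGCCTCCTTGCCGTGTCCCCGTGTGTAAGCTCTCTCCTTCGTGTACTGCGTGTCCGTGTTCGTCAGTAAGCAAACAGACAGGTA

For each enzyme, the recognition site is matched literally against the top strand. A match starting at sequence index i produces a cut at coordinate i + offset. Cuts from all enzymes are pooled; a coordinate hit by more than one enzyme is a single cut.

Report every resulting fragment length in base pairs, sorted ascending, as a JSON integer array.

[4,6,6,7,7,8,9,9,10,10,11,13,14,14]

Scan for sites:
  LmaIII CGTGT/5: at [8, 55, 63, 83, 92, 98] ⇒ [13, 60, 68, 88, 97, 103]
  VbrX CTCCTT/4: at [23, 47, 77] ⇒ [27, 51, 81]
  IvoIV GTAAG/0: at [41, 68, 109] ⇒ [41, 68, 109]
  ZebIV AACAGA/0: at [31, 116, 127] ⇒ [31, 116, 127]

Pooled cuts: [13, 27, 31, 41, 51, 60, 68, 81, 88, 97, 103, 109, 116, 127]

Fragments:
  13→27: 14 bp
  27→31: 4 bp
  31→41: 10 bp
  41→51: 10 bp
  51→60: 9 bp
  60→68: 8 bp
  68→81: 13 bp
  81→88: 7 bp
  88→97: 9 bp
  97→103: 6 bp
  103→109: 6 bp
  109→116: 7 bp
  116→127: 11 bp
  127→13 (wrap): 128-127+13 = 14 bp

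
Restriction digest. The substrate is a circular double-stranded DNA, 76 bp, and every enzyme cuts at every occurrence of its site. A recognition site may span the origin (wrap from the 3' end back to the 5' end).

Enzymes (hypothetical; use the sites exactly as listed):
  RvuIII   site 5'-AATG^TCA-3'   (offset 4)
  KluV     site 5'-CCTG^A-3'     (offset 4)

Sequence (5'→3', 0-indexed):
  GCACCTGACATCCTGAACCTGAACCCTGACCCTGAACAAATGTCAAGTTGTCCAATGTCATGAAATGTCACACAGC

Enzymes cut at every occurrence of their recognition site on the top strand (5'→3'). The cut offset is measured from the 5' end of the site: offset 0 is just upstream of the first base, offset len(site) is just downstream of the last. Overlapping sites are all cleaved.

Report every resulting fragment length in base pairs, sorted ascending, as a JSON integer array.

Scan for sites:
  RvuIII (AATGTCA, off=4): starts [38, 53, 63] → cuts [42, 57, 67]
  KluV (CCTGA, off=4): starts [3, 11, 17, 24, 30] → cuts [7, 15, 21, 28, 34]

All cut coordinates (distinct, sorted): [7, 15, 21, 28, 34, 42, 57, 67]

Fragment lengths:
  7→15: 8 bp
  15→21: 6 bp
  21→28: 7 bp
  28→34: 6 bp
  34→42: 8 bp
  42→57: 15 bp
  57→67: 10 bp
  67→7 (wrap): 76-67+7 = 16 bp

[6,6,7,8,8,10,15,16]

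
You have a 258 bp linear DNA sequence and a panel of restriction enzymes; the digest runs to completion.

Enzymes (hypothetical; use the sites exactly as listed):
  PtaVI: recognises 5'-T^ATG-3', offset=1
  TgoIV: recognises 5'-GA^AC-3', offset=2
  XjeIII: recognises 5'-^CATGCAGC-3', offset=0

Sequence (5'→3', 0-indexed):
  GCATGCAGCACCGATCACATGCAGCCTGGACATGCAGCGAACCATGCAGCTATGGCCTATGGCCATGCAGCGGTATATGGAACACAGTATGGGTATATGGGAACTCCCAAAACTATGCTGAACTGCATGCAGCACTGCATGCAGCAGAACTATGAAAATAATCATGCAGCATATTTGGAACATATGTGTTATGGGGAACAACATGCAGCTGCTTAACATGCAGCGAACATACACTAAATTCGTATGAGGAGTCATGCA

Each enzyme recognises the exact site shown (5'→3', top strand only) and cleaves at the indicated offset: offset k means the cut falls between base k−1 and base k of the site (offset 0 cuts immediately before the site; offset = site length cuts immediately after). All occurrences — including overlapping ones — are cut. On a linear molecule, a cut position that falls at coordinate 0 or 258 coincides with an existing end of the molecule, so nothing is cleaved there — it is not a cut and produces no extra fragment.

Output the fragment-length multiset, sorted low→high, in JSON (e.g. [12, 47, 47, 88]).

[1,2,3,4,4,4,5,5,6,7,7,7,7,7,8,9,10,10,11,11,12,12,13,13,15,15,16,17,17]

Site scan:
  PtaVI TATG/1: at [50, 57, 75, 87, 95, 113, 150, 182, 189, 242] ⇒ [51, 58, 76, 88, 96, 114, 151, 183, 190, 243]
  TgoIV GAAC/2: at [38, 79, 100, 119, 146, 177, 195, 224] ⇒ [40, 81, 102, 121, 148, 179, 197, 226]
  XjeIII CATGCAGC/0: at [1, 17, 30, 42, 63, 125, 137, 162, 201, 216] ⇒ [1, 17, 30, 42, 63, 125, 137, 162, 201, 216]

All cut coordinates (distinct, sorted): [1, 17, 30, 40, 42, 51, 58, 63, 76, 81, 88, 96, 102, 114, 121, 125, 137, 148, 151, 162, 179, 183, 190, 197, 201, 216, 226, 243]

Fragments:
  [0,1): 1 bp
  [1,17): 16 bp
  [17,30): 13 bp
  [30,40): 10 bp
  [40,42): 2 bp
  [42,51): 9 bp
  [51,58): 7 bp
  [58,63): 5 bp
  [63,76): 13 bp
  [76,81): 5 bp
  [81,88): 7 bp
  [88,96): 8 bp
  [96,102): 6 bp
  [102,114): 12 bp
  [114,121): 7 bp
  [121,125): 4 bp
  [125,137): 12 bp
  [137,148): 11 bp
  [148,151): 3 bp
  [151,162): 11 bp
  [162,179): 17 bp
  [179,183): 4 bp
  [183,190): 7 bp
  [190,197): 7 bp
  [197,201): 4 bp
  [201,216): 15 bp
  [216,226): 10 bp
  [226,243): 17 bp
  [243,258): 15 bp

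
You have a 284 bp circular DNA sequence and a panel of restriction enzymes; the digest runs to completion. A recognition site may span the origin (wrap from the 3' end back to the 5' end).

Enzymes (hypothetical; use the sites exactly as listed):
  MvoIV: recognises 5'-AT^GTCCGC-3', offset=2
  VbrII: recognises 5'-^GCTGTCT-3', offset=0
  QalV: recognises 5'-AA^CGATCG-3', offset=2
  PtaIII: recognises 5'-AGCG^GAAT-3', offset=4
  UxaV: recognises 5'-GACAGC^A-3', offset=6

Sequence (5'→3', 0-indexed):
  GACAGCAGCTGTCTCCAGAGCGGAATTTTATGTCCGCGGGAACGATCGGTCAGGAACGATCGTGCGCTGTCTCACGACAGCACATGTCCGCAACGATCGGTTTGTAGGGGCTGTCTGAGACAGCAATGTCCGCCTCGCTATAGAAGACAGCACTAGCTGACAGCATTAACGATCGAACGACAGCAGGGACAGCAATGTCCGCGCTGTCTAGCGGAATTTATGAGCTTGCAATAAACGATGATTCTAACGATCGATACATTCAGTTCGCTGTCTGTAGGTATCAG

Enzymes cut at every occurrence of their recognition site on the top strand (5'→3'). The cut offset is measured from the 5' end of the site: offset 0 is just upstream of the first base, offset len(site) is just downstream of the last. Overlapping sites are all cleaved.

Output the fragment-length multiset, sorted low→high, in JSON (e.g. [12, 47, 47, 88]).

Per-enzyme occurrences:
  MvoIV (ATGTCCGC, off=2): starts [29, 83, 125, 194] → cuts [31, 85, 127, 196]
  VbrII (GCTGTCT, off=0): starts [7, 65, 109, 202, 266] → cuts [7, 65, 109, 202, 266]
  QalV (AACGATCG, off=2): starts [40, 54, 91, 167, 245] → cuts [42, 56, 93, 169, 247]
  PtaIII (AGCGGAAT, off=4): starts [18, 209] → cuts [22, 213]
  UxaV (GACAGCA, off=6): starts [0, 75, 118, 145, 158, 178, 187] → cuts [6, 81, 124, 151, 164, 184, 193]

All cut coordinates (distinct, sorted): [6, 7, 22, 31, 42, 56, 65, 81, 85, 93, 109, 124, 127, 151, 164, 169, 184, 193, 196, 202, 213, 247, 266]

Fragment lengths:
  6→7: 1 bp
  7→22: 15 bp
  22→31: 9 bp
  31→42: 11 bp
  42→56: 14 bp
  56→65: 9 bp
  65→81: 16 bp
  81→85: 4 bp
  85→93: 8 bp
  93→109: 16 bp
  109→124: 15 bp
  124→127: 3 bp
  127→151: 24 bp
  151→164: 13 bp
  164→169: 5 bp
  169→184: 15 bp
  184→193: 9 bp
  193→196: 3 bp
  196→202: 6 bp
  202→213: 11 bp
  213→247: 34 bp
  247→266: 19 bp
  266→6 (wrap): 284-266+6 = 24 bp

[1,3,3,4,5,6,8,9,9,9,11,11,13,14,15,15,15,16,16,19,24,24,34]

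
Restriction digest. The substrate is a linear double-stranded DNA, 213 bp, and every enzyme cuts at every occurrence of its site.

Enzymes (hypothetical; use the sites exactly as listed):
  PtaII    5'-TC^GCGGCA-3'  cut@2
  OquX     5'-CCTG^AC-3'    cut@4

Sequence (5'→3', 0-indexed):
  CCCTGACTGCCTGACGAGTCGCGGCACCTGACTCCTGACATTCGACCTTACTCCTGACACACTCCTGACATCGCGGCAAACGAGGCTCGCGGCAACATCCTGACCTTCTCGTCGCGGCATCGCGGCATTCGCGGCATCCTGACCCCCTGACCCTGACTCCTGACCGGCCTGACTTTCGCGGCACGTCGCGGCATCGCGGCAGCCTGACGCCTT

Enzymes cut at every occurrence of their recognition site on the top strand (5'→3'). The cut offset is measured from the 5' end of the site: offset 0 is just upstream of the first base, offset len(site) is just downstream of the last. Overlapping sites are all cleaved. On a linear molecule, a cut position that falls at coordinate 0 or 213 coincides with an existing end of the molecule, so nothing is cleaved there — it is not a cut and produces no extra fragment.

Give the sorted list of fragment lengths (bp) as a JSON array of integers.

[5,5,6,6,7,7,7,7,8,8,8,8,9,9,10,10,11,11,11,11,14,16,19]

Scan for sites:
  PtaII TCGCGGCA/2: at [18, 70, 86, 111, 119, 128, 175, 185, 193] ⇒ [20, 72, 88, 113, 121, 130, 177, 187, 195]
  OquX CCTGAC/4: at [1, 9, 26, 33, 52, 63, 98, 137, 145, 151, 158, 167, 202] ⇒ [5, 13, 30, 37, 56, 67, 102, 141, 149, 155, 162, 171, 206]

All cut coordinates (distinct, sorted): [5, 13, 20, 30, 37, 56, 67, 72, 88, 102, 113, 121, 130, 141, 149, 155, 162, 171, 177, 187, 195, 206]

Fragments:
  [0,5): 5 bp
  [5,13): 8 bp
  [13,20): 7 bp
  [20,30): 10 bp
  [30,37): 7 bp
  [37,56): 19 bp
  [56,67): 11 bp
  [67,72): 5 bp
  [72,88): 16 bp
  [88,102): 14 bp
  [102,113): 11 bp
  [113,121): 8 bp
  [121,130): 9 bp
  [130,141): 11 bp
  [141,149): 8 bp
  [149,155): 6 bp
  [155,162): 7 bp
  [162,171): 9 bp
  [171,177): 6 bp
  [177,187): 10 bp
  [187,195): 8 bp
  [195,206): 11 bp
  [206,213): 7 bp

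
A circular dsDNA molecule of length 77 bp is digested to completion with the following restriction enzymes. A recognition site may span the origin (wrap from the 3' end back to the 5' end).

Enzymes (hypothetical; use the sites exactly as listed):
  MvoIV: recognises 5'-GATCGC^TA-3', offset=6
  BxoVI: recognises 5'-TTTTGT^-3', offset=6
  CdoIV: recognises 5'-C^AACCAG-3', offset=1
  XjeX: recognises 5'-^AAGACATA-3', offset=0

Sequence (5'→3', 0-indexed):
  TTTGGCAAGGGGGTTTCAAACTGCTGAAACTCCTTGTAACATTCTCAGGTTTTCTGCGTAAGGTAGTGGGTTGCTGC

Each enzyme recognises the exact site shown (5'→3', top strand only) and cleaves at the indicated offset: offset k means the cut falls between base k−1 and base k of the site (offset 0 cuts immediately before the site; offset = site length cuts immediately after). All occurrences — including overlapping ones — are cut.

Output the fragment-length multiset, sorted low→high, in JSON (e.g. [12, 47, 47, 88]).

Site scan:
  MvoIV (GATCGCTA, off=6): no sites
  BxoVI (TTTTGT, off=6): no sites
  CdoIV (CAACCAG, off=1): no sites
  XjeX (AAGACATA, off=0): no sites

Pooled cuts: ∅

Fragments:
  no cuts → one circular fragment of 77 bp

[77]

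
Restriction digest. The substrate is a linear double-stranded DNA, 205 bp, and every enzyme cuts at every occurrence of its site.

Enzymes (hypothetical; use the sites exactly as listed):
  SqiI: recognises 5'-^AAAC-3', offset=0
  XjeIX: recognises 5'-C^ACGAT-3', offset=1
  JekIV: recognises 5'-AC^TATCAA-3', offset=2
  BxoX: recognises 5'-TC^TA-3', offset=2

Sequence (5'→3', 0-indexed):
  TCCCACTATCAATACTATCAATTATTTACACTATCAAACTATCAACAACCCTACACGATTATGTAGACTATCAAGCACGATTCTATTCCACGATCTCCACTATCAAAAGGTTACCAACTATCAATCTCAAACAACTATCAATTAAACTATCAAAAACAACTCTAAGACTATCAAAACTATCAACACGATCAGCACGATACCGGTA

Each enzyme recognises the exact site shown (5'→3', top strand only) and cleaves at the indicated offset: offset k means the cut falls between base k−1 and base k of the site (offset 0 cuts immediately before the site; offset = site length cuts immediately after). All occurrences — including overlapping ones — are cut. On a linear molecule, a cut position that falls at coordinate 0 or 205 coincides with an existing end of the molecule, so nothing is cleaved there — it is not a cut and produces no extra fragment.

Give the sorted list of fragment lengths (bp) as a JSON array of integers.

[4,4,4,4,5,6,6,6,6,7,7,7,8,8,9,9,9,10,11,12,14,15,16,18]

Scan for sites:
  SqiI AAAC/0: at [35, 128, 143, 153, 173] ⇒ [35, 128, 143, 153, 173]
  XjeIX CACGAT/1: at [53, 75, 88, 183, 192] ⇒ [54, 76, 89, 184, 193]
  JekIV ACTATCAA/2: at [4, 13, 29, 37, 66, 98, 116, 133, 145, 166, 175] ⇒ [6, 15, 31, 39, 68, 100, 118, 135, 147, 168, 177]
  BxoX TCTA/2: at [81, 160] ⇒ [83, 162]

Pooled cuts: [6, 15, 31, 35, 39, 54, 68, 76, 83, 89, 100, 118, 128, 135, 143, 147, 153, 162, 168, 173, 177, 184, 193]

Fragment lengths:
  [0,6): 6 bp
  [6,15): 9 bp
  [15,31): 16 bp
  [31,35): 4 bp
  [35,39): 4 bp
  [39,54): 15 bp
  [54,68): 14 bp
  [68,76): 8 bp
  [76,83): 7 bp
  [83,89): 6 bp
  [89,100): 11 bp
  [100,118): 18 bp
  [118,128): 10 bp
  [128,135): 7 bp
  [135,143): 8 bp
  [143,147): 4 bp
  [147,153): 6 bp
  [153,162): 9 bp
  [162,168): 6 bp
  [168,173): 5 bp
  [173,177): 4 bp
  [177,184): 7 bp
  [184,193): 9 bp
  [193,205): 12 bp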